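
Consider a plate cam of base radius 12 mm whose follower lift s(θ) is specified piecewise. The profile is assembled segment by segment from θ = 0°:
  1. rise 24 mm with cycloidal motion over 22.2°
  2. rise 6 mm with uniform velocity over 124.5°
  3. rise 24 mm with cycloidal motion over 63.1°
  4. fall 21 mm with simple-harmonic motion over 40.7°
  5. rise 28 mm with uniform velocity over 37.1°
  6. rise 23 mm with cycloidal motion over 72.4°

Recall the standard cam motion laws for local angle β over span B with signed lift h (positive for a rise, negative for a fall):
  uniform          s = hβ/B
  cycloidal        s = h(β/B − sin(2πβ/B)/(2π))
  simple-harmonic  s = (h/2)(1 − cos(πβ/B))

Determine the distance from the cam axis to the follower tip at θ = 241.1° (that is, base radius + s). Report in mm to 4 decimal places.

seg 1 [0°–22.2°] cycloidal, h=24: full span → s += 24 → s = 24.0000
seg 2 [22.2°–146.7°] uniform, h=6: full span → s += 6 → s = 30.0000
seg 3 [146.7°–209.8°] cycloidal, h=24: full span → s += 24 → s = 54.0000
seg 4 [209.8°–250.5°] simple-harmonic, h=-21: θ=241.1° here. β=31.3, B=40.7. -21/2·(1 − cos(π·0.7690)) = -18.3552 → s = 35.6448
radial distance = base radius + s = 12 + 35.6448 = 47.6448

47.6448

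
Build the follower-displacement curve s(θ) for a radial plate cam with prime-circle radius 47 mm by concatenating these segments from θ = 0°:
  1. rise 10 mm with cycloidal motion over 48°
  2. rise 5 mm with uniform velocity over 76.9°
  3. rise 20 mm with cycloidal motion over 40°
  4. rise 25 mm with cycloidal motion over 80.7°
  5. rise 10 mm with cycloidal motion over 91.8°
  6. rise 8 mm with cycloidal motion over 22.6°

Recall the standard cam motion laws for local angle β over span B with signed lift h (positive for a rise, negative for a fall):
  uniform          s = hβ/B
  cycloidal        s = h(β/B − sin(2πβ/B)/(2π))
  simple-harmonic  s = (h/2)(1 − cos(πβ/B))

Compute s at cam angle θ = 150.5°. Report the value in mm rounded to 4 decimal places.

seg 1 [0°–48°] cycloidal, h=10: full span → s += 10 → s = 10.0000
seg 2 [48°–124.9°] uniform, h=5: full span → s += 5 → s = 15.0000
seg 3 [124.9°–164.9°] cycloidal, h=20: θ=150.5° here. β=25.6, B=40. 20·(0.6400 − sin(2π·0.6400)/(2π)) = 15.2526 → s = 30.2526

30.2526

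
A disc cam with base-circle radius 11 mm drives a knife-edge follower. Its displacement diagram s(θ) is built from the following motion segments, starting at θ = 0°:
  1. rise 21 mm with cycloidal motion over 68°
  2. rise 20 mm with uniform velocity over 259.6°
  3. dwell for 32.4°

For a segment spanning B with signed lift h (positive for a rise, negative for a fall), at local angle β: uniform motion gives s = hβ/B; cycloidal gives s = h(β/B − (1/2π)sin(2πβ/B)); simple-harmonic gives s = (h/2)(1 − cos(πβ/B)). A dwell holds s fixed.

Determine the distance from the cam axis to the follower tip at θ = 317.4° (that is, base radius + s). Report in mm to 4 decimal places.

seg 1 [0°–68°] cycloidal, h=21: full span → s += 21 → s = 21.0000
seg 2 [68°–327.6°] uniform, h=20: θ=317.4° here. β=249.4, B=259.6. 20·249.4/259.6 = 19.2142 → s = 40.2142
radial distance = base radius + s = 11 + 40.2142 = 51.2142

51.2142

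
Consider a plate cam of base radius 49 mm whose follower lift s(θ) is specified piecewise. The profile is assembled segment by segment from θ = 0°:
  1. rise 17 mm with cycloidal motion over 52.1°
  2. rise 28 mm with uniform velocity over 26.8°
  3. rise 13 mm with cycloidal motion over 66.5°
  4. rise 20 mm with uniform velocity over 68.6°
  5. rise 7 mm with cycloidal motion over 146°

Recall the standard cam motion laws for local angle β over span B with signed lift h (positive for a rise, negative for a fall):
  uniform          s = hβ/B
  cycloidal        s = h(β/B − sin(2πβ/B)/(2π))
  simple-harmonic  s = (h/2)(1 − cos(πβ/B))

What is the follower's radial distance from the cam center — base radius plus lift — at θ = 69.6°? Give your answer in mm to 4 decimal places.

seg 1 [0°–52.1°] cycloidal, h=17: full span → s += 17 → s = 17.0000
seg 2 [52.1°–78.9°] uniform, h=28: θ=69.6° here. β=17.5, B=26.8. 28·17.5/26.8 = 18.2836 → s = 35.2836
radial distance = base radius + s = 49 + 35.2836 = 84.2836

84.2836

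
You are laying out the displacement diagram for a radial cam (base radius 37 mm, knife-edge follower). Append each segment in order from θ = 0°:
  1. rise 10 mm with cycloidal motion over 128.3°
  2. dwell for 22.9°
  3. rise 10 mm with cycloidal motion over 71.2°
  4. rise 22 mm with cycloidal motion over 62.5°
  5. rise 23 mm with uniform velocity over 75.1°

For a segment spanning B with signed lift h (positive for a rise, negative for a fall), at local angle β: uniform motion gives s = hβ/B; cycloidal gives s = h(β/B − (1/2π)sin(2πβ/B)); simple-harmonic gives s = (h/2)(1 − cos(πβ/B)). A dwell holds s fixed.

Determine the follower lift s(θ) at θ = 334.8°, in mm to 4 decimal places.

seg 1 [0°–128.3°] cycloidal, h=10: full span → s += 10 → s = 10.0000
seg 2 [128.3°–151.2°] dwell: s stays 10.0000
seg 3 [151.2°–222.4°] cycloidal, h=10: full span → s += 10 → s = 20.0000
seg 4 [222.4°–284.9°] cycloidal, h=22: full span → s += 22 → s = 42.0000
seg 5 [284.9°–360°] uniform, h=23: θ=334.8° here. β=49.9, B=75.1. 23·49.9/75.1 = 15.2823 → s = 57.2823

57.2823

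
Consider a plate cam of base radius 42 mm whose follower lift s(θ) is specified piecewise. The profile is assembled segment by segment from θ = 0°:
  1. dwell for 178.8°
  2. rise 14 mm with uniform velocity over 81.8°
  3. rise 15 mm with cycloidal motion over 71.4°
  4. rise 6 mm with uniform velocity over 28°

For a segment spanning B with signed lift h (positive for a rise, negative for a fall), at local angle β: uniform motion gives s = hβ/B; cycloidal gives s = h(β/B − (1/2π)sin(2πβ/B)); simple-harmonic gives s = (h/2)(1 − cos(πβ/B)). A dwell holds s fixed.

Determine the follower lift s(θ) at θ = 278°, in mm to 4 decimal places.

seg 1 [0°–178.8°] dwell: s stays 0.0000
seg 2 [178.8°–260.6°] uniform, h=14: full span → s += 14 → s = 14.0000
seg 3 [260.6°–332°] cycloidal, h=15: θ=278° here. β=17.4, B=71.4. 15·(0.2437 − sin(2π·0.2437)/(2π)) = 1.2700 → s = 15.2700

15.2700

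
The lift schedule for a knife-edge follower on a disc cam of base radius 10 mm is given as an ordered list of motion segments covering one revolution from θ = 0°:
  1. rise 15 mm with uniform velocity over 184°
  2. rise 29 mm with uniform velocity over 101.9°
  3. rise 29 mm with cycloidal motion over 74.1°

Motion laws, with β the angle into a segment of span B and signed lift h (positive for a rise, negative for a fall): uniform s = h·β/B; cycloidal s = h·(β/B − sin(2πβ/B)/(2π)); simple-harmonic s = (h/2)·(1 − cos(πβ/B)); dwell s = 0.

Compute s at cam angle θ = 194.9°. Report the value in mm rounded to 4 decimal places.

seg 1 [0°–184°] uniform, h=15: full span → s += 15 → s = 15.0000
seg 2 [184°–285.9°] uniform, h=29: θ=194.9° here. β=10.9, B=101.9. 29·10.9/101.9 = 3.1021 → s = 18.1021

18.1021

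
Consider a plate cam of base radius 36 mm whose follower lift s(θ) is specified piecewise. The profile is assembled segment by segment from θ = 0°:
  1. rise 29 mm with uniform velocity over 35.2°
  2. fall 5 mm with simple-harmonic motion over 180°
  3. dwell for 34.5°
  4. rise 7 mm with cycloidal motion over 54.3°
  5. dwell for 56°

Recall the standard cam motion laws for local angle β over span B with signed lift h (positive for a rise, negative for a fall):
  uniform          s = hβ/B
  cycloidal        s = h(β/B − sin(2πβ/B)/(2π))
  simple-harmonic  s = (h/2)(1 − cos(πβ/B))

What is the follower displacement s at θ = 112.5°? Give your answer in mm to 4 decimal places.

seg 1 [0°–35.2°] uniform, h=29: full span → s += 29 → s = 29.0000
seg 2 [35.2°–215.2°] simple-harmonic, h=-5: θ=112.5° here. β=77.3, B=180. -5/2·(1 − cos(π·0.4294)) = -1.9504 → s = 27.0496

27.0496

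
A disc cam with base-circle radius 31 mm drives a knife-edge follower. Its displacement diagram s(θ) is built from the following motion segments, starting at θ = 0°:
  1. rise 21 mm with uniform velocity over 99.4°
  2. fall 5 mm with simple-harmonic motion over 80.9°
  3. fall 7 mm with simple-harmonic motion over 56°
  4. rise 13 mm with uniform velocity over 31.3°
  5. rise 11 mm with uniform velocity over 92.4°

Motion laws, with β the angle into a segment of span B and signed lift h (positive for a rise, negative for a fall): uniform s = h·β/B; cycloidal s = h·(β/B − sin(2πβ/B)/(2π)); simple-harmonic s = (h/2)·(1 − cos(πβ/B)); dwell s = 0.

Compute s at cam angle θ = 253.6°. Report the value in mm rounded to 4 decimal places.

seg 1 [0°–99.4°] uniform, h=21: full span → s += 21 → s = 21.0000
seg 2 [99.4°–180.3°] simple-harmonic, h=-5: full span → s += -5 → s = 16.0000
seg 3 [180.3°–236.3°] simple-harmonic, h=-7: full span → s += -7 → s = 9.0000
seg 4 [236.3°–267.6°] uniform, h=13: θ=253.6° here. β=17.3, B=31.3. 13·17.3/31.3 = 7.1853 → s = 16.1853

16.1853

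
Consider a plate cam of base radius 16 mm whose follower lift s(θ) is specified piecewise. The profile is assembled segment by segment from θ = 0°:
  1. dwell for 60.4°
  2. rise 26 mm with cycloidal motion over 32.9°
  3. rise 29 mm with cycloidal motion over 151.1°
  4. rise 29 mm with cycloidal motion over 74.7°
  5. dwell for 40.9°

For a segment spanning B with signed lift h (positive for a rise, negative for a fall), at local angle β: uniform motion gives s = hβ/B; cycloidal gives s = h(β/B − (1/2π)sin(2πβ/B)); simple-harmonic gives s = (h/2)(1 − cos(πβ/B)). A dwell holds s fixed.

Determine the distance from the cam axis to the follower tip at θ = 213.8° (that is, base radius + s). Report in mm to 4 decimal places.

seg 1 [0°–60.4°] dwell: s stays 0.0000
seg 2 [60.4°–93.3°] cycloidal, h=26: full span → s += 26 → s = 26.0000
seg 3 [93.3°–244.4°] cycloidal, h=29: θ=213.8° here. β=120.5, B=151.1. 29·(0.7975 − sin(2π·0.7975)/(2π)) = 27.5387 → s = 53.5387
radial distance = base radius + s = 16 + 53.5387 = 69.5387

69.5387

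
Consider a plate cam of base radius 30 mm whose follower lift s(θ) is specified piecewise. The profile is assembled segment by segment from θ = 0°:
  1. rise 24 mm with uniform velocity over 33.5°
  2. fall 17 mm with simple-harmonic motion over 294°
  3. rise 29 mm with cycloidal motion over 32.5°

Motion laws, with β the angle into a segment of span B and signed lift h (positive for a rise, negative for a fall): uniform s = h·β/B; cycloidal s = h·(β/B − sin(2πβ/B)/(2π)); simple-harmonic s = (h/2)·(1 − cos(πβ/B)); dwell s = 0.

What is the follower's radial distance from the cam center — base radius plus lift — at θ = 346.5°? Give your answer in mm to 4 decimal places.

seg 1 [0°–33.5°] uniform, h=24: full span → s += 24 → s = 24.0000
seg 2 [33.5°–327.5°] simple-harmonic, h=-17: full span → s += -17 → s = 7.0000
seg 3 [327.5°–360°] cycloidal, h=29: θ=346.5° here. β=19, B=32.5. 29·(0.5846 − sin(2π·0.5846)/(2π)) = 19.2937 → s = 26.2937
radial distance = base radius + s = 30 + 26.2937 = 56.2937

56.2937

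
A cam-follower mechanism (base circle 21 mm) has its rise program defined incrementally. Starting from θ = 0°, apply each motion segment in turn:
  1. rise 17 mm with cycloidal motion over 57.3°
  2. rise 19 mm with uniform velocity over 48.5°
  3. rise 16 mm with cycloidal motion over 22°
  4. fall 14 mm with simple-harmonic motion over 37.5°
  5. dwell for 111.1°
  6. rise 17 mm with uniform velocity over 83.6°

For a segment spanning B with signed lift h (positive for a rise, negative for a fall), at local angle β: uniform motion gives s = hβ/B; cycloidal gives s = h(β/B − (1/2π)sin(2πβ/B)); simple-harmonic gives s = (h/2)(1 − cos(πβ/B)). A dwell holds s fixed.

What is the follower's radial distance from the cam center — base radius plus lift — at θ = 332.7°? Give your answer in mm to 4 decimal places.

seg 1 [0°–57.3°] cycloidal, h=17: full span → s += 17 → s = 17.0000
seg 2 [57.3°–105.8°] uniform, h=19: full span → s += 19 → s = 36.0000
seg 3 [105.8°–127.8°] cycloidal, h=16: full span → s += 16 → s = 52.0000
seg 4 [127.8°–165.3°] simple-harmonic, h=-14: full span → s += -14 → s = 38.0000
seg 5 [165.3°–276.4°] dwell: s stays 38.0000
seg 6 [276.4°–360°] uniform, h=17: θ=332.7° here. β=56.3, B=83.6. 17·56.3/83.6 = 11.4486 → s = 49.4486
radial distance = base radius + s = 21 + 49.4486 = 70.4486

70.4486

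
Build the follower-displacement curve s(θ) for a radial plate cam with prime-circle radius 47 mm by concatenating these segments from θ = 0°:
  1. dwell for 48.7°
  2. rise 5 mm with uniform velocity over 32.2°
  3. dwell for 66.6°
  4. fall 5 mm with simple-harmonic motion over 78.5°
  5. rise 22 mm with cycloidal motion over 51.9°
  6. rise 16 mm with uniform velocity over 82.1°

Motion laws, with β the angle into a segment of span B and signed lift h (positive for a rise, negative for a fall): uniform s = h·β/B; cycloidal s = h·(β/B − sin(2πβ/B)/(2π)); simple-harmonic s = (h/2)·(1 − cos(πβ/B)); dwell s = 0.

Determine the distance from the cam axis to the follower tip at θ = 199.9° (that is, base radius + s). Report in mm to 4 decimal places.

seg 1 [0°–48.7°] dwell: s stays 0.0000
seg 2 [48.7°–80.9°] uniform, h=5: full span → s += 5 → s = 5.0000
seg 3 [80.9°–147.5°] dwell: s stays 5.0000
seg 4 [147.5°–226°] simple-harmonic, h=-5: θ=199.9° here. β=52.4, B=78.5. -5/2·(1 − cos(π·0.6675)) = -3.7558 → s = 1.2442
radial distance = base radius + s = 47 + 1.2442 = 48.2442

48.2442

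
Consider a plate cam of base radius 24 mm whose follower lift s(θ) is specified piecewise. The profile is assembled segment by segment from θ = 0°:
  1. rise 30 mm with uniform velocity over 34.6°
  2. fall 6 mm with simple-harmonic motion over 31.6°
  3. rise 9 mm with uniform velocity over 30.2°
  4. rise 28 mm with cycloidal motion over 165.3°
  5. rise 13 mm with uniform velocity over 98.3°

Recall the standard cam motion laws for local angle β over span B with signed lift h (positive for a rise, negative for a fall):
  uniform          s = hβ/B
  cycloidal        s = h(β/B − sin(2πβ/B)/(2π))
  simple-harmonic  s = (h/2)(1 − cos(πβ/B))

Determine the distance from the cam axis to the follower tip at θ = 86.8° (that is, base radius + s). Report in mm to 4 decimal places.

seg 1 [0°–34.6°] uniform, h=30: full span → s += 30 → s = 30.0000
seg 2 [34.6°–66.2°] simple-harmonic, h=-6: full span → s += -6 → s = 24.0000
seg 3 [66.2°–96.4°] uniform, h=9: θ=86.8° here. β=20.6, B=30.2. 9·20.6/30.2 = 6.1391 → s = 30.1391
radial distance = base radius + s = 24 + 30.1391 = 54.1391

54.1391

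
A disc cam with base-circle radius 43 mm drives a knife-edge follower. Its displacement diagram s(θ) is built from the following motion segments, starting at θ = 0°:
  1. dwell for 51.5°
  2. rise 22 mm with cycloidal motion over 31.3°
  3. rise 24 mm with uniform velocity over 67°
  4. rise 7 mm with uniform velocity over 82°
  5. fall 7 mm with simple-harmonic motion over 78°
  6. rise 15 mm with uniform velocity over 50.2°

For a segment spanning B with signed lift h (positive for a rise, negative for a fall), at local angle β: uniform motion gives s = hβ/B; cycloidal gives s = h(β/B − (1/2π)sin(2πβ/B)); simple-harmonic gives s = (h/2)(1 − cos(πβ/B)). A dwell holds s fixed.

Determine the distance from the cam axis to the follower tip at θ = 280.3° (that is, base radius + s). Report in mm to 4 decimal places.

seg 1 [0°–51.5°] dwell: s stays 0.0000
seg 2 [51.5°–82.8°] cycloidal, h=22: full span → s += 22 → s = 22.0000
seg 3 [82.8°–149.8°] uniform, h=24: full span → s += 24 → s = 46.0000
seg 4 [149.8°–231.8°] uniform, h=7: full span → s += 7 → s = 53.0000
seg 5 [231.8°–309.8°] simple-harmonic, h=-7: θ=280.3° here. β=48.5, B=78. -7/2·(1 − cos(π·0.6218)) = -4.8068 → s = 48.1932
radial distance = base radius + s = 43 + 48.1932 = 91.1932

91.1932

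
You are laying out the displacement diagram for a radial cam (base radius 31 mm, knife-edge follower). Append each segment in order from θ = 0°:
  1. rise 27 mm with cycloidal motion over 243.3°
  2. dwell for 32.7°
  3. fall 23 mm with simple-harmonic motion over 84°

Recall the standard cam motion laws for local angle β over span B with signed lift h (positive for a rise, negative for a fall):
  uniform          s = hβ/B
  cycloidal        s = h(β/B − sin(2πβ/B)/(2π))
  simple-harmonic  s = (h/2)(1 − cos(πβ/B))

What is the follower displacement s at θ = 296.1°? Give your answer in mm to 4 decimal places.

seg 1 [0°–243.3°] cycloidal, h=27: full span → s += 27 → s = 27.0000
seg 2 [243.3°–276°] dwell: s stays 27.0000
seg 3 [276°–360°] simple-harmonic, h=-23: θ=296.1° here. β=20.1, B=84. -23/2·(1 − cos(π·0.2393)) = -3.0992 → s = 23.9008

23.9008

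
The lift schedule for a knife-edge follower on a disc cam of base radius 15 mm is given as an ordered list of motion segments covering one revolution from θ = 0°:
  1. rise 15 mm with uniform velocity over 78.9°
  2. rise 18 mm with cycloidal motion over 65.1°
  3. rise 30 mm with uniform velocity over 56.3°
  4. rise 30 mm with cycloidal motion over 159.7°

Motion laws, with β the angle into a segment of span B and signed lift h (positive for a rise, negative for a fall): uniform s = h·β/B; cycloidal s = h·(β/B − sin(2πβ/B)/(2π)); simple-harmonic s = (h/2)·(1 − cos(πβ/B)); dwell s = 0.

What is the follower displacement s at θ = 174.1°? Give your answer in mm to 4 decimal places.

seg 1 [0°–78.9°] uniform, h=15: full span → s += 15 → s = 15.0000
seg 2 [78.9°–144°] cycloidal, h=18: full span → s += 18 → s = 33.0000
seg 3 [144°–200.3°] uniform, h=30: θ=174.1° here. β=30.1, B=56.3. 30·30.1/56.3 = 16.0391 → s = 49.0391

49.0391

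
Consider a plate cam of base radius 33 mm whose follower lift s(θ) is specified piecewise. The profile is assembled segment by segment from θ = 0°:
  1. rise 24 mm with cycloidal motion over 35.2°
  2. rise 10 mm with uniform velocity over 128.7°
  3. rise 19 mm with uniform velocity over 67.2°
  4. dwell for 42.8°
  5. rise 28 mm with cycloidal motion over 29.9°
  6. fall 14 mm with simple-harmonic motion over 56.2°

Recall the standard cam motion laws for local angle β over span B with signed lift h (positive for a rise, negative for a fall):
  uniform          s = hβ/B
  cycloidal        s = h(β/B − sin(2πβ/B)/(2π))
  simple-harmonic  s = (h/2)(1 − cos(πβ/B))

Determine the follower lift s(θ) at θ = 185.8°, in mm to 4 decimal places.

seg 1 [0°–35.2°] cycloidal, h=24: full span → s += 24 → s = 24.0000
seg 2 [35.2°–163.9°] uniform, h=10: full span → s += 10 → s = 34.0000
seg 3 [163.9°–231.1°] uniform, h=19: θ=185.8° here. β=21.9, B=67.2. 19·21.9/67.2 = 6.1920 → s = 40.1920

40.1920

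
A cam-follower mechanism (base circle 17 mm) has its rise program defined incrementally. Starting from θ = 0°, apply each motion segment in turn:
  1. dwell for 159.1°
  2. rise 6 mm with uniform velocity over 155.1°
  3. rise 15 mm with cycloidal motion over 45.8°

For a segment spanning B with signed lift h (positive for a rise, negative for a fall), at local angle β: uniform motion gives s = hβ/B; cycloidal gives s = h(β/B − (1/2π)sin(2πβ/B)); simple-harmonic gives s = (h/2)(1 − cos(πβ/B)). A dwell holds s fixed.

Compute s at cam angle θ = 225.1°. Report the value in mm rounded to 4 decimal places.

seg 1 [0°–159.1°] dwell: s stays 0.0000
seg 2 [159.1°–314.2°] uniform, h=6: θ=225.1° here. β=66, B=155.1. 6·66/155.1 = 2.5532 → s = 2.5532

2.5532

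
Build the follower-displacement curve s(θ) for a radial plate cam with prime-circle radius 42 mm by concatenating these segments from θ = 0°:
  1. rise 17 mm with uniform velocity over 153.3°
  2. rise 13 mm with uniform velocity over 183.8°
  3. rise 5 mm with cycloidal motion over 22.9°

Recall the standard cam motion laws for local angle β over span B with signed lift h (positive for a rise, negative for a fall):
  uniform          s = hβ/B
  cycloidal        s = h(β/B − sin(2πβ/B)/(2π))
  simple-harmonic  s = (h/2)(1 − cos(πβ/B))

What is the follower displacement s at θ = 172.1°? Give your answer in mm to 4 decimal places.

seg 1 [0°–153.3°] uniform, h=17: full span → s += 17 → s = 17.0000
seg 2 [153.3°–337.1°] uniform, h=13: θ=172.1° here. β=18.8, B=183.8. 13·18.8/183.8 = 1.3297 → s = 18.3297

18.3297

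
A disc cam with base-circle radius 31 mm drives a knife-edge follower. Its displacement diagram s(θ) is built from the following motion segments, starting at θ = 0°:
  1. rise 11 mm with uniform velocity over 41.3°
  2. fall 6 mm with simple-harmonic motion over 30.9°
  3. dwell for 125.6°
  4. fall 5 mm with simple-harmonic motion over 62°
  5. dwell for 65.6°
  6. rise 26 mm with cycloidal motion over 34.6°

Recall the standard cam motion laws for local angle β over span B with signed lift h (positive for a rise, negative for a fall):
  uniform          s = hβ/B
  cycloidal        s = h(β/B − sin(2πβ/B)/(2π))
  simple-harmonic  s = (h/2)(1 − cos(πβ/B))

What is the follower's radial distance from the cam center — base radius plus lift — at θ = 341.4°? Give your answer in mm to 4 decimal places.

seg 1 [0°–41.3°] uniform, h=11: full span → s += 11 → s = 11.0000
seg 2 [41.3°–72.2°] simple-harmonic, h=-6: full span → s += -6 → s = 5.0000
seg 3 [72.2°–197.8°] dwell: s stays 5.0000
seg 4 [197.8°–259.8°] simple-harmonic, h=-5: full span → s += -5 → s = 0.0000
seg 5 [259.8°–325.4°] dwell: s stays 0.0000
seg 6 [325.4°–360°] cycloidal, h=26: θ=341.4° here. β=16, B=34.6. 26·(0.4624 − sin(2π·0.4624)/(2π)) = 11.0553 → s = 11.0553
radial distance = base radius + s = 31 + 11.0553 = 42.0553

42.0553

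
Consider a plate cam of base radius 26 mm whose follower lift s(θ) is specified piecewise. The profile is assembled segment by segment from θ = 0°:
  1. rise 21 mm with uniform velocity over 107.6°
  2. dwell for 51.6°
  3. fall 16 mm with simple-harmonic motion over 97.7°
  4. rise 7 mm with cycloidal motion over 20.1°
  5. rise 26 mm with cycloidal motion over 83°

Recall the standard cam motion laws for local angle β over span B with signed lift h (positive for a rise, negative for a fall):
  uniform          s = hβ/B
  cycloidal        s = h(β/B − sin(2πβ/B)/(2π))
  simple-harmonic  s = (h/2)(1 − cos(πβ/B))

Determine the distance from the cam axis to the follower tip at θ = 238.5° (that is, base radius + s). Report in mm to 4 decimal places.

seg 1 [0°–107.6°] uniform, h=21: full span → s += 21 → s = 21.0000
seg 2 [107.6°–159.2°] dwell: s stays 21.0000
seg 3 [159.2°–256.9°] simple-harmonic, h=-16: θ=238.5° here. β=79.3, B=97.7. -16/2·(1 − cos(π·0.8117)) = -14.6401 → s = 6.3599
radial distance = base radius + s = 26 + 6.3599 = 32.3599

32.3599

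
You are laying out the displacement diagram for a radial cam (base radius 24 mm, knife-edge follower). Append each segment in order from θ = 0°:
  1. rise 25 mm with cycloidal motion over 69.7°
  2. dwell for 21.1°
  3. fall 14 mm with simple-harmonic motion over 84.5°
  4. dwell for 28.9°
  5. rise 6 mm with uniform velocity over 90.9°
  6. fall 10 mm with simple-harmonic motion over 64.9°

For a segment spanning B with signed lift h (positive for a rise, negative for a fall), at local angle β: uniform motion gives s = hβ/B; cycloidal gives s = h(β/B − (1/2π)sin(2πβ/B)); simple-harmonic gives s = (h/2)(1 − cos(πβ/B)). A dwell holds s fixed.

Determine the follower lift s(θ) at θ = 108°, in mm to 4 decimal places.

seg 1 [0°–69.7°] cycloidal, h=25: full span → s += 25 → s = 25.0000
seg 2 [69.7°–90.8°] dwell: s stays 25.0000
seg 3 [90.8°–175.3°] simple-harmonic, h=-14: θ=108° here. β=17.2, B=84.5. -14/2·(1 − cos(π·0.2036)) = -1.3831 → s = 23.6169

23.6169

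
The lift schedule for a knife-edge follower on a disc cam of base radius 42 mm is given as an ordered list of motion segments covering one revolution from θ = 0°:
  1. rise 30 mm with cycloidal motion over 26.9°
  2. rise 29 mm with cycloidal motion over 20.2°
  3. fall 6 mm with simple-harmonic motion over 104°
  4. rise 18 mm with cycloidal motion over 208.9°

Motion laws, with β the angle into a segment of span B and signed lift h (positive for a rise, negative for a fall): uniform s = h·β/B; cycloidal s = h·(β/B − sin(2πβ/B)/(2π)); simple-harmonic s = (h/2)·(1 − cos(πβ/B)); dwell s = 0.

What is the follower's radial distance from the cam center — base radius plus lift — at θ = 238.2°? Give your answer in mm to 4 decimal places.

seg 1 [0°–26.9°] cycloidal, h=30: full span → s += 30 → s = 30.0000
seg 2 [26.9°–47.1°] cycloidal, h=29: full span → s += 29 → s = 59.0000
seg 3 [47.1°–151.1°] simple-harmonic, h=-6: full span → s += -6 → s = 53.0000
seg 4 [151.1°–360°] cycloidal, h=18: θ=238.2° here. β=87.1, B=208.9. 18·(0.4169 − sin(2π·0.4169)/(2π)) = 6.0770 → s = 59.0770
radial distance = base radius + s = 42 + 59.0770 = 101.0770

101.0770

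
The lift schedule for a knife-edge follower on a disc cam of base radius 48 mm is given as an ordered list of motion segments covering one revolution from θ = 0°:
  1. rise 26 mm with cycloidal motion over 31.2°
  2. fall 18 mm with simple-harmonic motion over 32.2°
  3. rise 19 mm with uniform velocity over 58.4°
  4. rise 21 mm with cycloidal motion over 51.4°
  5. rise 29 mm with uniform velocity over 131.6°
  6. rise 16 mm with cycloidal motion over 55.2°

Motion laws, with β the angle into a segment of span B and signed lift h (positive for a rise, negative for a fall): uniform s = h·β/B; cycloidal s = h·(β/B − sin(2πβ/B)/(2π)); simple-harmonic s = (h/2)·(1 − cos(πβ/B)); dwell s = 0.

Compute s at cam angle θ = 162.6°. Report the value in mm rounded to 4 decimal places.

seg 1 [0°–31.2°] cycloidal, h=26: full span → s += 26 → s = 26.0000
seg 2 [31.2°–63.4°] simple-harmonic, h=-18: full span → s += -18 → s = 8.0000
seg 3 [63.4°–121.8°] uniform, h=19: full span → s += 19 → s = 27.0000
seg 4 [121.8°–173.2°] cycloidal, h=21: θ=162.6° here. β=40.8, B=51.4. 21·(0.7938 − sin(2π·0.7938)/(2π)) = 19.8859 → s = 46.8859

46.8859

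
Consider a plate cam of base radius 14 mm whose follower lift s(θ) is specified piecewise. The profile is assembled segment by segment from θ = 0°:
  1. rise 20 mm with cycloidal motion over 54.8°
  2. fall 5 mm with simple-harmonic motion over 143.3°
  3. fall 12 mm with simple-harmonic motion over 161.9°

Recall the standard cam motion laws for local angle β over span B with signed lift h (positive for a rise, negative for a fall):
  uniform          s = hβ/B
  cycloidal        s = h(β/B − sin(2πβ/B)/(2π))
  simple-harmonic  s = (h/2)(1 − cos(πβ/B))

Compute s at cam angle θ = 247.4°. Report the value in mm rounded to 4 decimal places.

seg 1 [0°–54.8°] cycloidal, h=20: full span → s += 20 → s = 20.0000
seg 2 [54.8°–198.1°] simple-harmonic, h=-5: full span → s += -5 → s = 15.0000
seg 3 [198.1°–360°] simple-harmonic, h=-12: θ=247.4° here. β=49.3, B=161.9. -12/2·(1 − cos(π·0.3045)) = -2.5424 → s = 12.4576

12.4576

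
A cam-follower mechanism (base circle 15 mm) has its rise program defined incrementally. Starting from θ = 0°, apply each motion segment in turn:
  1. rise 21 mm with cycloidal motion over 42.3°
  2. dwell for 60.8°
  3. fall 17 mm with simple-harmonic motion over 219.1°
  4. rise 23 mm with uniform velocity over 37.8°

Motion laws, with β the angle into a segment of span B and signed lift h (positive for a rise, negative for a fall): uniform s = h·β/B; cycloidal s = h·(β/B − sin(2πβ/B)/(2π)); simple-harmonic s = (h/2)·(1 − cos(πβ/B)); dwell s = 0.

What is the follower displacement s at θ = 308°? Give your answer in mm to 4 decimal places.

seg 1 [0°–42.3°] cycloidal, h=21: full span → s += 21 → s = 21.0000
seg 2 [42.3°–103.1°] dwell: s stays 21.0000
seg 3 [103.1°–322.2°] simple-harmonic, h=-17: θ=308° here. β=204.9, B=219.1. -17/2·(1 − cos(π·0.9352)) = -16.8244 → s = 4.1756

4.1756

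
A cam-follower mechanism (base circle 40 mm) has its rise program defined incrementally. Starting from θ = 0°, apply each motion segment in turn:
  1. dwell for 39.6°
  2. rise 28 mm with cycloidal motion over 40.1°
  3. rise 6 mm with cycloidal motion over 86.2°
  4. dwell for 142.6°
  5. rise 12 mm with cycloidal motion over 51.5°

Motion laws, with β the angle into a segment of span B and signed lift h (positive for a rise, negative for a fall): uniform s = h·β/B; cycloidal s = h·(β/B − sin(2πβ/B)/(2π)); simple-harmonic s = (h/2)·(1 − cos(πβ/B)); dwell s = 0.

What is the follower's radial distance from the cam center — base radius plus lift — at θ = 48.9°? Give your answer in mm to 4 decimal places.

seg 1 [0°–39.6°] dwell: s stays 0.0000
seg 2 [39.6°–79.7°] cycloidal, h=28: θ=48.9° here. β=9.3, B=40.1. 28·(0.2319 − sin(2π·0.2319)/(2π)) = 2.0662 → s = 2.0662
radial distance = base radius + s = 40 + 2.0662 = 42.0662

42.0662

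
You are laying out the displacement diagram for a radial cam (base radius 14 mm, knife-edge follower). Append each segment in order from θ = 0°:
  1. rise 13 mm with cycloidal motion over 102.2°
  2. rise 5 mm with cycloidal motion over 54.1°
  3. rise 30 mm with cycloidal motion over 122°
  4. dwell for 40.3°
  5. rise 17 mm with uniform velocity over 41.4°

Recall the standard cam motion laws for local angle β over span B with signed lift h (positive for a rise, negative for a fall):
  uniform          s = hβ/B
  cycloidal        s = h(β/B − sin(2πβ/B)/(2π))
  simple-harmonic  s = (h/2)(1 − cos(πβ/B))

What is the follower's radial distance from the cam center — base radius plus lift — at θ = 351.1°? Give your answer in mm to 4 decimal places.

seg 1 [0°–102.2°] cycloidal, h=13: full span → s += 13 → s = 13.0000
seg 2 [102.2°–156.3°] cycloidal, h=5: full span → s += 5 → s = 18.0000
seg 3 [156.3°–278.3°] cycloidal, h=30: full span → s += 30 → s = 48.0000
seg 4 [278.3°–318.6°] dwell: s stays 48.0000
seg 5 [318.6°–360°] uniform, h=17: θ=351.1° here. β=32.5, B=41.4. 17·32.5/41.4 = 13.3454 → s = 61.3454
radial distance = base radius + s = 14 + 61.3454 = 75.3454

75.3454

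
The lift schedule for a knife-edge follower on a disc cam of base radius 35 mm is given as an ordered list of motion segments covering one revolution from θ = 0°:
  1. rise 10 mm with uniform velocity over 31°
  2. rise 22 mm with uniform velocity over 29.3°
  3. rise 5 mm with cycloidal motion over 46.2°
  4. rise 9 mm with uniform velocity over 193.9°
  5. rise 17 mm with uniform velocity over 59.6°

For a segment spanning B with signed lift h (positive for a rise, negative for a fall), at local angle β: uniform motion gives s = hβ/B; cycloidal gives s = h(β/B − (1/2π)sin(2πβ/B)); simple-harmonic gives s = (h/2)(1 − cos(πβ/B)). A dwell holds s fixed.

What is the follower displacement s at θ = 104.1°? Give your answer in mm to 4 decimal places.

seg 1 [0°–31°] uniform, h=10: full span → s += 10 → s = 10.0000
seg 2 [31°–60.3°] uniform, h=22: full span → s += 22 → s = 32.0000
seg 3 [60.3°–106.5°] cycloidal, h=5: θ=104.1° here. β=43.8, B=46.2. 5·(0.9481 − sin(2π·0.9481)/(2π)) = 4.9954 → s = 36.9954

36.9954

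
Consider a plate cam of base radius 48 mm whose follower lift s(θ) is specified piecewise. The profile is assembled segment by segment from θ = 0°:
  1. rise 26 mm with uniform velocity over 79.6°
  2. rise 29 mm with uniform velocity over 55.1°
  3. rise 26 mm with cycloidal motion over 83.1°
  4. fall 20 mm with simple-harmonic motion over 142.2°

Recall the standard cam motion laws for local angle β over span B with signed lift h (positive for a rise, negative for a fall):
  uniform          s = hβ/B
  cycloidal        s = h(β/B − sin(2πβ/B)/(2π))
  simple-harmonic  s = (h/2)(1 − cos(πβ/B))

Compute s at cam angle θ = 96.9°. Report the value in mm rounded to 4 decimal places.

seg 1 [0°–79.6°] uniform, h=26: full span → s += 26 → s = 26.0000
seg 2 [79.6°–134.7°] uniform, h=29: θ=96.9° here. β=17.3, B=55.1. 29·17.3/55.1 = 9.1053 → s = 35.1053

35.1053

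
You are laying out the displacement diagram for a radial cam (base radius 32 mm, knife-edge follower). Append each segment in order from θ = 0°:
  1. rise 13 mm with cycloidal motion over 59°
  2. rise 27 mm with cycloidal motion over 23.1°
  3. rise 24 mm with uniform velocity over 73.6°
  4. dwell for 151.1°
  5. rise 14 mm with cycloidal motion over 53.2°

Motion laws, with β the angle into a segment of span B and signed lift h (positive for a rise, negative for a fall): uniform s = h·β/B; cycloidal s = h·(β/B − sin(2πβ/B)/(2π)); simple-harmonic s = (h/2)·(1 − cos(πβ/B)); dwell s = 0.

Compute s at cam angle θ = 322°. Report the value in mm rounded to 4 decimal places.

seg 1 [0°–59°] cycloidal, h=13: full span → s += 13 → s = 13.0000
seg 2 [59°–82.1°] cycloidal, h=27: full span → s += 27 → s = 40.0000
seg 3 [82.1°–155.7°] uniform, h=24: full span → s += 24 → s = 64.0000
seg 4 [155.7°–306.8°] dwell: s stays 64.0000
seg 5 [306.8°–360°] cycloidal, h=14: θ=322° here. β=15.2, B=53.2. 14·(0.2857 − sin(2π·0.2857)/(2π)) = 1.8277 → s = 65.8277

65.8277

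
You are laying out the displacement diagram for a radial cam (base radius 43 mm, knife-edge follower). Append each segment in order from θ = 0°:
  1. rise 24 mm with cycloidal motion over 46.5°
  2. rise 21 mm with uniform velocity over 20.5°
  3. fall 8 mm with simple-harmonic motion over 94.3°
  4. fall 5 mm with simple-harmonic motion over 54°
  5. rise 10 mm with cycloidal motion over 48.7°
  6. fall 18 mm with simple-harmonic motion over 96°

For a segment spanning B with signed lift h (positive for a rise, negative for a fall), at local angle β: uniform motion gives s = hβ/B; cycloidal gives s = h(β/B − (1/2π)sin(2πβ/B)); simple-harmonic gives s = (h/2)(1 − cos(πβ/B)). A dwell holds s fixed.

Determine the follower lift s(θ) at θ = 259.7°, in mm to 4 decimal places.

seg 1 [0°–46.5°] cycloidal, h=24: full span → s += 24 → s = 24.0000
seg 2 [46.5°–67°] uniform, h=21: full span → s += 21 → s = 45.0000
seg 3 [67°–161.3°] simple-harmonic, h=-8: full span → s += -8 → s = 37.0000
seg 4 [161.3°–215.3°] simple-harmonic, h=-5: full span → s += -5 → s = 32.0000
seg 5 [215.3°–264°] cycloidal, h=10: θ=259.7° here. β=44.4, B=48.7. 10·(0.9117 − sin(2π·0.9117)/(2π)) = 9.9554 → s = 41.9554

41.9554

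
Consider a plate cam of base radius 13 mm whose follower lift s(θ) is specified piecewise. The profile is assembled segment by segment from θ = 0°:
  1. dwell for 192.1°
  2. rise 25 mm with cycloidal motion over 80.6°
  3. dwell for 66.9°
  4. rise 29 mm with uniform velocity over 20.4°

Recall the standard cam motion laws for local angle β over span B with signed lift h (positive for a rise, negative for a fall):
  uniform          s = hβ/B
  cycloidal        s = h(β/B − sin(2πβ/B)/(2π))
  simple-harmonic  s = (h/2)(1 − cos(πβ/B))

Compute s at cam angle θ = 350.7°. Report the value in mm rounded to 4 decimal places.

seg 1 [0°–192.1°] dwell: s stays 0.0000
seg 2 [192.1°–272.7°] cycloidal, h=25: full span → s += 25 → s = 25.0000
seg 3 [272.7°–339.6°] dwell: s stays 25.0000
seg 4 [339.6°–360°] uniform, h=29: θ=350.7° here. β=11.1, B=20.4. 29·11.1/20.4 = 15.7794 → s = 40.7794

40.7794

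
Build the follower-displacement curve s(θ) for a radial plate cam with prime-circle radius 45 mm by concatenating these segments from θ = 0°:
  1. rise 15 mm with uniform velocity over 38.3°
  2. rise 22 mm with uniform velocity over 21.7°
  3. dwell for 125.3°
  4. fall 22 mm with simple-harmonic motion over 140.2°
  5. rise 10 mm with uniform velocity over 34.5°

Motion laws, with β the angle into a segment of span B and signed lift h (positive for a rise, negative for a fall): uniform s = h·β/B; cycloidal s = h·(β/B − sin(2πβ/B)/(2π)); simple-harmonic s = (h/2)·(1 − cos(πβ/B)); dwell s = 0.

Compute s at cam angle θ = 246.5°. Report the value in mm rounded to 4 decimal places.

seg 1 [0°–38.3°] uniform, h=15: full span → s += 15 → s = 15.0000
seg 2 [38.3°–60°] uniform, h=22: full span → s += 22 → s = 37.0000
seg 3 [60°–185.3°] dwell: s stays 37.0000
seg 4 [185.3°–325.5°] simple-harmonic, h=-22: θ=246.5° here. β=61.2, B=140.2. -22/2·(1 − cos(π·0.4365)) = -8.8208 → s = 28.1792

28.1792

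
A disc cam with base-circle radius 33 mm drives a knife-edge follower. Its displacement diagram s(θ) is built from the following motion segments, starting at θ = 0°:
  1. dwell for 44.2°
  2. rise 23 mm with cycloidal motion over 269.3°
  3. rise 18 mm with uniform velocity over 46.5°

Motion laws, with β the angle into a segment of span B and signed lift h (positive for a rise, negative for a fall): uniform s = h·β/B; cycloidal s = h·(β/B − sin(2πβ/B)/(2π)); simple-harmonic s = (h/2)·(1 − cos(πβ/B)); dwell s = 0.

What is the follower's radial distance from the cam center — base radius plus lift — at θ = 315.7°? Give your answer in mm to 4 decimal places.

seg 1 [0°–44.2°] dwell: s stays 0.0000
seg 2 [44.2°–313.5°] cycloidal, h=23: full span → s += 23 → s = 23.0000
seg 3 [313.5°–360°] uniform, h=18: θ=315.7° here. β=2.2, B=46.5. 18·2.2/46.5 = 0.8516 → s = 23.8516
radial distance = base radius + s = 33 + 23.8516 = 56.8516

56.8516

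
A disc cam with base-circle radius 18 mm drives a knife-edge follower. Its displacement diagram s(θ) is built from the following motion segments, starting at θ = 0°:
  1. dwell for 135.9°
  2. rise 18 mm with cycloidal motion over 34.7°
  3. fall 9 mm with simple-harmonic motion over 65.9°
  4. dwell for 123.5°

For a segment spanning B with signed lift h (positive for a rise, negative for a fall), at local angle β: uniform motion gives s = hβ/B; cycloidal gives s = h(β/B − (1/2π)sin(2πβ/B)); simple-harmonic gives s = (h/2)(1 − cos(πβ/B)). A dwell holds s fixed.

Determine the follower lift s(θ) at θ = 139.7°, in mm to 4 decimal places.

seg 1 [0°–135.9°] dwell: s stays 0.0000
seg 2 [135.9°–170.6°] cycloidal, h=18: θ=139.7° here. β=3.8, B=34.7. 18·(0.1095 − sin(2π·0.1095)/(2π)) = 0.1519 → s = 0.1519

0.1519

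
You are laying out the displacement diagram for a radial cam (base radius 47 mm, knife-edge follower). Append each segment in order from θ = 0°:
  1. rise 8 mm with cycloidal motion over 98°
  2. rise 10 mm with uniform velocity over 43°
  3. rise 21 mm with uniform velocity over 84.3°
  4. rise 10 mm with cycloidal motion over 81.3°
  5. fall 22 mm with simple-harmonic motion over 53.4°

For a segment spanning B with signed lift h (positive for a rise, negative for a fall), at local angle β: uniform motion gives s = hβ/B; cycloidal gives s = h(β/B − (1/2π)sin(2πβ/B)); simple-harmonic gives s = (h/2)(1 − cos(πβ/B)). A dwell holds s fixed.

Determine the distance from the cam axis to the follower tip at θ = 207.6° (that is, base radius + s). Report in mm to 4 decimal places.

seg 1 [0°–98°] cycloidal, h=8: full span → s += 8 → s = 8.0000
seg 2 [98°–141°] uniform, h=10: full span → s += 10 → s = 18.0000
seg 3 [141°–225.3°] uniform, h=21: θ=207.6° here. β=66.6, B=84.3. 21·66.6/84.3 = 16.5907 → s = 34.5907
radial distance = base radius + s = 47 + 34.5907 = 81.5907

81.5907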